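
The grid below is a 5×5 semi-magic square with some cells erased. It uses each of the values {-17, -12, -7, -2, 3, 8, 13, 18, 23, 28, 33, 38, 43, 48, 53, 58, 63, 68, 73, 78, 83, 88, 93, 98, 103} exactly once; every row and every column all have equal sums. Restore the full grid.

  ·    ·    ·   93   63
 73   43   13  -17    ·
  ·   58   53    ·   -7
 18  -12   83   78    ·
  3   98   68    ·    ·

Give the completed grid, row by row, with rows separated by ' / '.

33 28 -2 93 63 / 73 43 13 -17 103 / 88 58 53 23 -7 / 18 -12 83 78 48 / 3 98 68 38 8

The 25 entries sum to 1075, so each line sums to 1075/5 = 215.
Row 2 must total 215; the given cells sum to 112, so (2,5) = 103.
Using row 4: 18 + (-12) + 83 + 78 + ? → (4,5) = 215 − 167 = 48.
From column 2, 215 − (43 + 58 + (-12) + 98) gives (1,2) = 28.
The remaining cell in column 3 is (1,3) = 215 − 217 = -2.
The remaining cell in column 5 is (5,5) = 215 − 207 = 8.
From row 1, 215 − (28 + (-2) + 93 + 63) gives (1,1) = 33.
Row 5 needs 215; the known cells sum to 177, so (5,4) = 38.
Using column 1: 33 + 73 + 18 + 3 + ? → (3,1) = 215 − 127 = 88.
Column 4 needs 215; the known cells sum to 192, so (3,4) = 23.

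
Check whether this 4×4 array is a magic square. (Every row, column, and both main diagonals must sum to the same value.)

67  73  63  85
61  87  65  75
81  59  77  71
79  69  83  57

Yes

Row 1: 67 + 73 + 63 + 85 = 288.
Row 2: 61 + 87 + 65 + 75 = 288.
Row 3: 81 + 59 + 77 + 71 = 288.
Row 4: 79 + 69 + 83 + 57 = 288.
Column 1: 67 + 61 + 81 + 79 = 288.
Column 2: 73 + 87 + 59 + 69 = 288.
Column 3: 63 + 65 + 77 + 83 = 288.
Column 4: 85 + 75 + 71 + 57 = 288.
Main diagonal: 67 + 87 + 77 + 57 = 288.
Anti-diagonal: 85 + 65 + 59 + 79 = 288.
All lines sum to 288.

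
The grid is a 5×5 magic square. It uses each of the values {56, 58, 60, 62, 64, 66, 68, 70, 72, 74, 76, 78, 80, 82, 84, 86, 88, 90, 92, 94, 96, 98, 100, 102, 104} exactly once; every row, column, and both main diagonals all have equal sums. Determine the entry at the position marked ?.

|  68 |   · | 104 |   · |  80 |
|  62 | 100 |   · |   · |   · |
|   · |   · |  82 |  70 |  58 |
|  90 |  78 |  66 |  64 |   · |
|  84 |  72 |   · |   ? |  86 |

The 25 entries sum to 2000, so each line sums to 2000/5 = 400.
Row 4 needs 400; the known cells sum to 298, so (4,5) = 102.
From column 1, 400 − (68 + 62 + 90 + 84) gives (3,1) = 96.
Column 5 needs 400; the known cells sum to 326, so (2,5) = 74.
The remaining cell in anti-diagonal is (2,4) = 400 − 324 = 76.
Row 2 needs 400; the known cells sum to 312, so (2,3) = 88.
Row 3: 96 + 82 + 70 + 58 + ? = 400, so (3,2) = 94.
Column 2: 100 + 94 + 78 + 72 + ? = 400, so (1,2) = 56.
Using column 3: 104 + 88 + 82 + 66 + ? → (5,3) = 400 − 340 = 60.
Row 1: 68 + 56 + 104 + 80 + ? = 400, so (1,4) = 92.
Row 5: 84 + 72 + 60 + 86 + ? = 400, so (5,4) = 98.

98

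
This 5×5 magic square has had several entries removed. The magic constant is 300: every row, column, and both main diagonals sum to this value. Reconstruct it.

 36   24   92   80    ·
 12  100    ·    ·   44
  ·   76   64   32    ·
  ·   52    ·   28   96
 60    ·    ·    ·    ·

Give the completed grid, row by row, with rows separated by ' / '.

Row 1 must total 300; the given cells sum to 232, so (1,5) = 68.
Using column 2: 24 + 100 + 76 + 52 + ? → (5,2) = 300 − 252 = 48.
From main diagonal, 300 − (36 + 100 + 64 + 28) gives (5,5) = 72.
Anti-diagonal: 68 + 64 + 52 + 60 + ? = 300, so (2,4) = 56.
Row 2: 12 + 100 + 56 + 44 + ? = 300, so (2,3) = 88.
The remaining cell in column 4 is (5,4) = 300 − 196 = 104.
From column 5, 300 − (68 + 44 + 96 + 72) gives (3,5) = 20.
Row 3 must total 300; the given cells sum to 192, so (3,1) = 108.
From row 5, 300 − (60 + 48 + 104 + 72) gives (5,3) = 16.
From column 1, 300 − (36 + 12 + 108 + 60) gives (4,1) = 84.
Column 3: 92 + 88 + 64 + 16 + ? = 300, so (4,3) = 40.

36 24 92 80 68 / 12 100 88 56 44 / 108 76 64 32 20 / 84 52 40 28 96 / 60 48 16 104 72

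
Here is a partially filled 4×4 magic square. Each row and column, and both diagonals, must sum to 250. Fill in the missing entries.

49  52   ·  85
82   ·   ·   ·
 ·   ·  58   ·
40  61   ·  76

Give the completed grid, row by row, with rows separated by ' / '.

Row 1 must total 250; the given cells sum to 186, so (1,3) = 64.
Row 4 must total 250; the given cells sum to 177, so (4,3) = 73.
Column 1: 49 + 82 + 40 + ? = 250, so (3,1) = 79.
Using column 3: 64 + 58 + 73 + ? → (2,3) = 250 − 195 = 55.
Main diagonal: 49 + 58 + 76 + ? = 250, so (2,2) = 67.
Anti-diagonal: 85 + 55 + 40 + ? = 250, so (3,2) = 70.
Using row 2: 82 + 67 + 55 + ? → (2,4) = 250 − 204 = 46.
The remaining cell in row 3 is (3,4) = 250 − 207 = 43.

49 52 64 85 / 82 67 55 46 / 79 70 58 43 / 40 61 73 76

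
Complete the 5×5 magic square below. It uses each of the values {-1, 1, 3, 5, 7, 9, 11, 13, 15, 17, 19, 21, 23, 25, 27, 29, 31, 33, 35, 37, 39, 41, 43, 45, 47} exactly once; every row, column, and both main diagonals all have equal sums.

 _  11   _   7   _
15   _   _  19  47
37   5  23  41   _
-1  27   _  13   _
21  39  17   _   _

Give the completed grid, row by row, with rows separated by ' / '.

The 25 entries sum to 575, so each line sums to 575/5 = 115.
From row 3, 115 − (37 + 5 + 23 + 41) gives (3,5) = 9.
The remaining cell in column 1 is (1,1) = 115 − 72 = 43.
Column 2 must total 115; the given cells sum to 82, so (2,2) = 33.
Column 4 must total 115; the given cells sum to 80, so (5,4) = 35.
Main diagonal needs 115; the known cells sum to 112, so (5,5) = 3.
Using anti-diagonal: 19 + 23 + 27 + 21 + ? → (1,5) = 115 − 90 = 25.
Row 1: 43 + 11 + 7 + 25 + ? = 115, so (1,3) = 29.
Row 2: 15 + 33 + 19 + 47 + ? = 115, so (2,3) = 1.
The remaining cell in column 3 is (4,3) = 115 − 70 = 45.
Using column 5: 25 + 47 + 9 + 3 + ? → (4,5) = 115 − 84 = 31.

43 11 29 7 25 / 15 33 1 19 47 / 37 5 23 41 9 / -1 27 45 13 31 / 21 39 17 35 3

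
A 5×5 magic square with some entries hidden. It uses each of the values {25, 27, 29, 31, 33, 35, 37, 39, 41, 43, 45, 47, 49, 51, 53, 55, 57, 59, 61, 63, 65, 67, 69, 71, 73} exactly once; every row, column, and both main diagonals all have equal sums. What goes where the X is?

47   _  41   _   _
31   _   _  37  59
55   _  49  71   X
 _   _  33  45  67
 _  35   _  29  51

The 25 entries sum to 1225, so each line sums to 1225/5 = 245.
Column 4: 37 + 71 + 45 + 29 + ? = 245, so (1,4) = 63.
Main diagonal needs 245; the known cells sum to 192, so (2,2) = 53.
Row 2 must total 245; the given cells sum to 180, so (2,3) = 65.
The remaining cell in column 3 is (5,3) = 245 − 188 = 57.
Using row 5: 35 + 57 + 29 + 51 + ? → (5,1) = 245 − 172 = 73.
From column 1, 245 − (47 + 31 + 55 + 73) gives (4,1) = 39.
Row 4 must total 245; the given cells sum to 184, so (4,2) = 61.
Using anti-diagonal: 37 + 49 + 61 + 73 + ? → (1,5) = 245 − 220 = 25.
Row 1 must total 245; the given cells sum to 176, so (1,2) = 69.
Column 2 must total 245; the given cells sum to 218, so (3,2) = 27.
Column 5 needs 245; the known cells sum to 202, so (3,5) = 43.

43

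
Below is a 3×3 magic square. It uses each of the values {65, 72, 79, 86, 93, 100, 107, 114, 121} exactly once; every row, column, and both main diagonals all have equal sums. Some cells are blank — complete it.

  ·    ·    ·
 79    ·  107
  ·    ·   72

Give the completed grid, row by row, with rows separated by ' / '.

114 65 100 / 79 93 107 / 86 121 72

The 9 entries sum to 837, so each line sums to 837/3 = 279.
Row 2 must total 279; the given cells sum to 186, so (2,2) = 93.
Column 3 must total 279; the given cells sum to 179, so (1,3) = 100.
The remaining cell in main diagonal is (1,1) = 279 − 165 = 114.
Anti-diagonal must total 279; the given cells sum to 193, so (3,1) = 86.
The remaining cell in row 1 is (1,2) = 279 − 214 = 65.
The remaining cell in row 3 is (3,2) = 279 − 158 = 121.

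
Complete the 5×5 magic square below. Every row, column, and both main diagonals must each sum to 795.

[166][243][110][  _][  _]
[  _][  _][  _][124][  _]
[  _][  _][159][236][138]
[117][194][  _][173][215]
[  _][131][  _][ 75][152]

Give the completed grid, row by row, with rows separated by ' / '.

The remaining cell in row 4 is (4,3) = 795 − 699 = 96.
Column 4: 124 + 236 + 173 + 75 + ? = 795, so (1,4) = 187.
From main diagonal, 795 − (166 + 159 + 173 + 152) gives (2,2) = 145.
The remaining cell in row 1 is (1,5) = 795 − 706 = 89.
Using column 2: 243 + 145 + 194 + 131 + ? → (3,2) = 795 − 713 = 82.
Using column 5: 89 + 138 + 215 + 152 + ? → (2,5) = 795 − 594 = 201.
The remaining cell in anti-diagonal is (5,1) = 795 − 566 = 229.
From row 3, 795 − (82 + 159 + 236 + 138) gives (3,1) = 180.
Row 5 needs 795; the known cells sum to 587, so (5,3) = 208.
Column 1 must total 795; the given cells sum to 692, so (2,1) = 103.
From column 3, 795 − (110 + 159 + 96 + 208) gives (2,3) = 222.

166 243 110 187 89 / 103 145 222 124 201 / 180 82 159 236 138 / 117 194 96 173 215 / 229 131 208 75 152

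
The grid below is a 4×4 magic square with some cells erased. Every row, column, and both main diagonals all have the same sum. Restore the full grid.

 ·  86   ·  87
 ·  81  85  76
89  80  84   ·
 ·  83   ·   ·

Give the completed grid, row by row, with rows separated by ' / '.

Column 2 is already complete: 86 + 81 + 80 + 83 = 330, so that is the magic constant.
Row 2: 81 + 85 + 76 + ? = 330, so (2,1) = 88.
Row 3 needs 330; the known cells sum to 253, so (3,4) = 77.
The remaining cell in column 4 is (4,4) = 330 − 240 = 90.
From main diagonal, 330 − (81 + 84 + 90) gives (1,1) = 75.
Anti-diagonal must total 330; the given cells sum to 252, so (4,1) = 78.
The remaining cell in row 1 is (1,3) = 330 − 248 = 82.
Row 4 must total 330; the given cells sum to 251, so (4,3) = 79.

75 86 82 87 / 88 81 85 76 / 89 80 84 77 / 78 83 79 90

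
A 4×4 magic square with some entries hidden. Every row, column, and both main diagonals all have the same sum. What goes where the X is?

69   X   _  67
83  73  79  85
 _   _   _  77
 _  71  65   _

95

Row 2 is complete and sums to 320; that is the magic constant.
Column 4: 67 + 85 + 77 + ? = 320, so (4,4) = 91.
Main diagonal needs 320; the known cells sum to 233, so (3,3) = 87.
Using row 4: 71 + 65 + 91 + ? → (4,1) = 320 − 227 = 93.
The remaining cell in column 1 is (3,1) = 320 − 245 = 75.
Column 3 must total 320; the given cells sum to 231, so (1,3) = 89.
Anti-diagonal: 67 + 79 + 93 + ? = 320, so (3,2) = 81.
Row 1 needs 320; the known cells sum to 225, so (1,2) = 95.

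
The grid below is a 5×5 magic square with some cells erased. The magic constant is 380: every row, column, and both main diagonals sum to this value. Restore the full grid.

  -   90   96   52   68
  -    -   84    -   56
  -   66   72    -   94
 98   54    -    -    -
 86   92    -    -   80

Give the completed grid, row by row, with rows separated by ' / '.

74 90 96 52 68 / 62 78 84 100 56 / 60 66 72 88 94 / 98 54 70 76 82 / 86 92 58 64 80

From row 1, 380 − (90 + 96 + 52 + 68) gives (1,1) = 74.
Column 2 needs 380; the known cells sum to 302, so (2,2) = 78.
Column 5: 68 + 56 + 94 + 80 + ? = 380, so (4,5) = 82.
Main diagonal needs 380; the known cells sum to 304, so (4,4) = 76.
From anti-diagonal, 380 − (68 + 72 + 54 + 86) gives (2,4) = 100.
Row 2 needs 380; the known cells sum to 318, so (2,1) = 62.
Using row 4: 98 + 54 + 76 + 82 + ? → (4,3) = 380 − 310 = 70.
Column 1 must total 380; the given cells sum to 320, so (3,1) = 60.
Column 3 must total 380; the given cells sum to 322, so (5,3) = 58.
Row 3: 60 + 66 + 72 + 94 + ? = 380, so (3,4) = 88.
Using row 5: 86 + 92 + 58 + 80 + ? → (5,4) = 380 − 316 = 64.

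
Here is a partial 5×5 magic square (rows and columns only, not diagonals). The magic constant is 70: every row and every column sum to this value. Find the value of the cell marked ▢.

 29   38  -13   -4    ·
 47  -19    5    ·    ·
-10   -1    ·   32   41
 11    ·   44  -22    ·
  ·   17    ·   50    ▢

From row 1, 70 − (29 + 38 + (-13) + (-4)) gives (1,5) = 20.
Using row 3: -10 + (-1) + 32 + 41 + ? → (3,3) = 70 − 62 = 8.
Using column 1: 29 + 47 + (-10) + 11 + ? → (5,1) = 70 − 77 = -7.
From column 2, 70 − (38 + (-19) + (-1) + 17) gives (4,2) = 35.
The remaining cell in column 3 is (5,3) = 70 − 44 = 26.
Column 4 needs 70; the known cells sum to 56, so (2,4) = 14.
From row 2, 70 − (47 + (-19) + 5 + 14) gives (2,5) = 23.
Row 4 needs 70; the known cells sum to 68, so (4,5) = 2.
Row 5 must total 70; the given cells sum to 86, so (5,5) = -16.

-16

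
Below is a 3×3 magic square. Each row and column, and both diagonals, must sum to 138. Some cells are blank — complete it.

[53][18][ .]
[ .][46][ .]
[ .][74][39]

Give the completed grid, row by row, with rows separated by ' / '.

Using row 1: 53 + 18 + ? → (1,3) = 138 − 71 = 67.
Row 3 must total 138; the given cells sum to 113, so (3,1) = 25.
Using column 1: 53 + 25 + ? → (2,1) = 138 − 78 = 60.
Column 3: 67 + 39 + ? = 138, so (2,3) = 32.

53 18 67 / 60 46 32 / 25 74 39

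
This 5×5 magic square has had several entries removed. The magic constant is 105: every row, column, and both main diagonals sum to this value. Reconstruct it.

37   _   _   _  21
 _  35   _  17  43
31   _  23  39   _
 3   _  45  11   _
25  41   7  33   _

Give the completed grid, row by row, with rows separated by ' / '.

Row 5 needs 105; the known cells sum to 106, so (5,5) = -1.
Column 1 must total 105; the given cells sum to 96, so (2,1) = 9.
The remaining cell in column 4 is (1,4) = 105 − 100 = 5.
The remaining cell in anti-diagonal is (4,2) = 105 − 86 = 19.
Using row 2: 9 + 35 + 17 + 43 + ? → (2,3) = 105 − 104 = 1.
The remaining cell in row 4 is (4,5) = 105 − 78 = 27.
Column 3 must total 105; the given cells sum to 76, so (1,3) = 29.
Column 5: 21 + 43 + 27 + (-1) + ? = 105, so (3,5) = 15.
Row 1: 37 + 29 + 5 + 21 + ? = 105, so (1,2) = 13.
Row 3 must total 105; the given cells sum to 108, so (3,2) = -3.

37 13 29 5 21 / 9 35 1 17 43 / 31 -3 23 39 15 / 3 19 45 11 27 / 25 41 7 33 -1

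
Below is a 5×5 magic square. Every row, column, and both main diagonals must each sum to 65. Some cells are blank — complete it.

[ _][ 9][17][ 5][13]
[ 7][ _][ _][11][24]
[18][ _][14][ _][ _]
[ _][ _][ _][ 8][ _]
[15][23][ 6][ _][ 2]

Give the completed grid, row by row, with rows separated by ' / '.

Row 1 must total 65; the given cells sum to 44, so (1,1) = 21.
The remaining cell in row 5 is (5,4) = 65 − 46 = 19.
From column 1, 65 − (21 + 7 + 18 + 15) gives (4,1) = 4.
Using column 4: 5 + 11 + 8 + 19 + ? → (3,4) = 65 − 43 = 22.
The remaining cell in main diagonal is (2,2) = 65 − 45 = 20.
Anti-diagonal needs 65; the known cells sum to 53, so (4,2) = 12.
Using row 2: 7 + 20 + 11 + 24 + ? → (2,3) = 65 − 62 = 3.
Column 2: 9 + 20 + 12 + 23 + ? = 65, so (3,2) = 1.
From column 3, 65 − (17 + 3 + 14 + 6) gives (4,3) = 25.
From row 3, 65 − (18 + 1 + 14 + 22) gives (3,5) = 10.
Row 4: 4 + 12 + 25 + 8 + ? = 65, so (4,5) = 16.

21 9 17 5 13 / 7 20 3 11 24 / 18 1 14 22 10 / 4 12 25 8 16 / 15 23 6 19 2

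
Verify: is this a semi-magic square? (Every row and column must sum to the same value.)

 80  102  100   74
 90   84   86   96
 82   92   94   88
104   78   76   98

Yes

Row 1: 80 + 102 + 100 + 74 = 356.
Row 2: 90 + 84 + 86 + 96 = 356.
Row 3: 82 + 92 + 94 + 88 = 356.
Row 4: 104 + 78 + 76 + 98 = 356.
Column 1: 80 + 90 + 82 + 104 = 356.
Column 2: 102 + 84 + 92 + 78 = 356.
Column 3: 100 + 86 + 94 + 76 = 356.
Column 4: 74 + 96 + 88 + 98 = 356.
All lines sum to 356.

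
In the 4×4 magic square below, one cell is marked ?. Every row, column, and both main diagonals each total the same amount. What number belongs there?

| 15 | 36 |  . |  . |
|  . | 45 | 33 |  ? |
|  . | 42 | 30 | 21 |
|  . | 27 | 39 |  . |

Column 2 is complete and sums to 150; that is the magic constant.
Using row 3: 42 + 30 + 21 + ? → (3,1) = 150 − 93 = 57.
Using column 3: 33 + 30 + 39 + ? → (1,3) = 150 − 102 = 48.
From main diagonal, 150 − (15 + 45 + 30) gives (4,4) = 60.
From row 1, 150 − (15 + 36 + 48) gives (1,4) = 51.
From row 4, 150 − (27 + 39 + 60) gives (4,1) = 24.
Column 1: 15 + 57 + 24 + ? = 150, so (2,1) = 54.
From column 4, 150 − (51 + 21 + 60) gives (2,4) = 18.

18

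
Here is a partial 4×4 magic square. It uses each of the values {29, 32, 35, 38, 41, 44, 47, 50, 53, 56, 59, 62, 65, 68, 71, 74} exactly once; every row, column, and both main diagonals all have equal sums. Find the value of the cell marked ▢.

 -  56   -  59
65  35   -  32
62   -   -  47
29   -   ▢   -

38

The 16 entries sum to 824, so each line sums to 824/4 = 206.
Row 2 needs 206; the known cells sum to 132, so (2,3) = 74.
From column 1, 206 − (65 + 62 + 29) gives (1,1) = 50.
Column 4 needs 206; the known cells sum to 138, so (4,4) = 68.
Using main diagonal: 50 + 35 + 68 + ? → (3,3) = 206 − 153 = 53.
From anti-diagonal, 206 − (59 + 74 + 29) gives (3,2) = 44.
From row 1, 206 − (50 + 56 + 59) gives (1,3) = 41.
Column 2: 56 + 35 + 44 + ? = 206, so (4,2) = 71.
From column 3, 206 − (41 + 74 + 53) gives (4,3) = 38.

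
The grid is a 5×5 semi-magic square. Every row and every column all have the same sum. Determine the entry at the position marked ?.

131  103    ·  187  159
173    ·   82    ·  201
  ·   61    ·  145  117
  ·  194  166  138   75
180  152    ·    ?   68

Column 5 is complete and sums to 620; that is the magic constant.
Row 1: 131 + 103 + 187 + 159 + ? = 620, so (1,3) = 40.
Row 4 needs 620; the known cells sum to 573, so (4,1) = 47.
Column 1 must total 620; the given cells sum to 531, so (3,1) = 89.
Column 2 needs 620; the known cells sum to 510, so (2,2) = 110.
Row 2: 173 + 110 + 82 + 201 + ? = 620, so (2,4) = 54.
Using row 3: 89 + 61 + 145 + 117 + ? → (3,3) = 620 − 412 = 208.
From column 3, 620 − (40 + 82 + 208 + 166) gives (5,3) = 124.
Using column 4: 187 + 54 + 145 + 138 + ? → (5,4) = 620 − 524 = 96.

96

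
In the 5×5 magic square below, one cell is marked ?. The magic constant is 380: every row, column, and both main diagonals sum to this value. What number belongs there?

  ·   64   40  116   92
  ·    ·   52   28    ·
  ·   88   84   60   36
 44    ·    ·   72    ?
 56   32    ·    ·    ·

48

Row 1: 64 + 40 + 116 + 92 + ? = 380, so (1,1) = 68.
Row 3 needs 380; the known cells sum to 268, so (3,1) = 112.
Column 1 must total 380; the given cells sum to 280, so (2,1) = 100.
Column 4: 116 + 28 + 60 + 72 + ? = 380, so (5,4) = 104.
Anti-diagonal must total 380; the given cells sum to 260, so (4,2) = 120.
Column 2 must total 380; the given cells sum to 304, so (2,2) = 76.
Main diagonal must total 380; the given cells sum to 300, so (5,5) = 80.
Row 2: 100 + 76 + 52 + 28 + ? = 380, so (2,5) = 124.
Row 5 needs 380; the known cells sum to 272, so (5,3) = 108.
Column 3 needs 380; the known cells sum to 284, so (4,3) = 96.
Column 5 needs 380; the known cells sum to 332, so (4,5) = 48.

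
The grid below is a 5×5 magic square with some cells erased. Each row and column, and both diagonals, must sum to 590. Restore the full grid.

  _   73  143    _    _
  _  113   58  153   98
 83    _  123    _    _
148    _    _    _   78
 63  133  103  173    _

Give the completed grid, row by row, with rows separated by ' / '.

128 73 143 88 158 / 168 113 58 153 98 / 83 178 123 68 138 / 148 93 163 108 78 / 63 133 103 173 118

From row 2, 590 − (113 + 58 + 153 + 98) gives (2,1) = 168.
Row 5 needs 590; the known cells sum to 472, so (5,5) = 118.
Column 1 must total 590; the given cells sum to 462, so (1,1) = 128.
Using column 3: 143 + 58 + 123 + 103 + ? → (4,3) = 590 − 427 = 163.
From main diagonal, 590 − (128 + 113 + 123 + 118) gives (4,4) = 108.
The remaining cell in row 4 is (4,2) = 590 − 497 = 93.
Column 2: 73 + 113 + 93 + 133 + ? = 590, so (3,2) = 178.
From anti-diagonal, 590 − (153 + 123 + 93 + 63) gives (1,5) = 158.
Row 1: 128 + 73 + 143 + 158 + ? = 590, so (1,4) = 88.
Column 4: 88 + 153 + 108 + 173 + ? = 590, so (3,4) = 68.
Column 5 must total 590; the given cells sum to 452, so (3,5) = 138.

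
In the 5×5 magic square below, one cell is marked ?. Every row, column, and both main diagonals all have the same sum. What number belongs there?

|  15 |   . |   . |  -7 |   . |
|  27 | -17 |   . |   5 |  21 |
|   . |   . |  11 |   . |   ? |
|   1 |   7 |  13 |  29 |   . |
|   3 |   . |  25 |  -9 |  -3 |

23

Main diagonal is complete and sums to 35; that is the magic constant.
Row 2 must total 35; the given cells sum to 36, so (2,3) = -1.
From row 4, 35 − (1 + 7 + 13 + 29) gives (4,5) = -15.
Using row 5: 3 + 25 + (-9) + (-3) + ? → (5,2) = 35 − 16 = 19.
Column 1 must total 35; the given cells sum to 46, so (3,1) = -11.
Column 3: -1 + 11 + 13 + 25 + ? = 35, so (1,3) = -13.
Using column 4: -7 + 5 + 29 + (-9) + ? → (3,4) = 35 − 18 = 17.
Using anti-diagonal: 5 + 11 + 7 + 3 + ? → (1,5) = 35 − 26 = 9.
Row 1 must total 35; the given cells sum to 4, so (1,2) = 31.
From column 2, 35 − (31 + (-17) + 7 + 19) gives (3,2) = -5.
Column 5 needs 35; the known cells sum to 12, so (3,5) = 23.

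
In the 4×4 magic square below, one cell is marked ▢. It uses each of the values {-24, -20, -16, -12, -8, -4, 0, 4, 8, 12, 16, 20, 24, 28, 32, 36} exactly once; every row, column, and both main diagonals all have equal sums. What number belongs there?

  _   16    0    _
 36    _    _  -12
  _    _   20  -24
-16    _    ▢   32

The 16 entries sum to 96, so each line sums to 96/4 = 24.
Using column 4: -12 + (-24) + 32 + ? → (1,4) = 24 − (-4) = 28.
From row 1, 24 − (16 + 0 + 28) gives (1,1) = -20.
The remaining cell in column 1 is (3,1) = 24 − 0 = 24.
Main diagonal must total 24; the given cells sum to 32, so (2,2) = -8.
Row 2: 36 + (-8) + (-12) + ? = 24, so (2,3) = 8.
From row 3, 24 − (24 + 20 + (-24)) gives (3,2) = 4.
From column 2, 24 − (16 + (-8) + 4) gives (4,2) = 12.
Column 3: 0 + 8 + 20 + ? = 24, so (4,3) = -4.

-4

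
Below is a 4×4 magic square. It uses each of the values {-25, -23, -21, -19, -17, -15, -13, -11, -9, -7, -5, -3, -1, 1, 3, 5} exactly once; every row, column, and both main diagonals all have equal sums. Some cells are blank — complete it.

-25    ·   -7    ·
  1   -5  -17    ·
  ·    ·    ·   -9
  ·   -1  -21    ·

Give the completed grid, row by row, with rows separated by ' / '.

The 16 entries sum to -160, so each line sums to -160/4 = -40.
Row 2 must total -40; the given cells sum to -21, so (2,4) = -19.
From column 3, -40 − (-7 + (-17) + (-21)) gives (3,3) = 5.
Main diagonal: -25 + (-5) + 5 + ? = -40, so (4,4) = -15.
The remaining cell in row 4 is (4,1) = -40 − (-37) = -3.
Column 1 needs -40; the known cells sum to -27, so (3,1) = -13.
Column 4 must total -40; the given cells sum to -43, so (1,4) = 3.
Anti-diagonal: 3 + (-17) + (-3) + ? = -40, so (3,2) = -23.
Row 1 needs -40; the known cells sum to -29, so (1,2) = -11.

-25 -11 -7 3 / 1 -5 -17 -19 / -13 -23 5 -9 / -3 -1 -21 -15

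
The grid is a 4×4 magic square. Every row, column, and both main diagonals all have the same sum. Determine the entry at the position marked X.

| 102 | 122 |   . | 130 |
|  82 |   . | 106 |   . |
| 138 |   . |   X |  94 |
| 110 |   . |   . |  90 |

114

Column 1 is complete and sums to 432; that is the magic constant.
Using row 1: 102 + 122 + 130 + ? → (1,3) = 432 − 354 = 78.
Column 4: 130 + 94 + 90 + ? = 432, so (2,4) = 118.
From anti-diagonal, 432 − (130 + 106 + 110) gives (3,2) = 86.
The remaining cell in row 2 is (2,2) = 432 − 306 = 126.
The remaining cell in row 3 is (3,3) = 432 − 318 = 114.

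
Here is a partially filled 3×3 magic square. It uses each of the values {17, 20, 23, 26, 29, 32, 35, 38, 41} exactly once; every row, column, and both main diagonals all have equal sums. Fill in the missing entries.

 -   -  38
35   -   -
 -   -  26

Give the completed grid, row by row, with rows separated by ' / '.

32 17 38 / 35 29 23 / 20 41 26

The 9 entries sum to 261, so each line sums to 261/3 = 87.
From column 3, 87 − (38 + 26) gives (2,3) = 23.
From row 2, 87 − (35 + 23) gives (2,2) = 29.
From main diagonal, 87 − (29 + 26) gives (1,1) = 32.
Using anti-diagonal: 38 + 29 + ? → (3,1) = 87 − 67 = 20.
Row 1: 32 + 38 + ? = 87, so (1,2) = 17.
Row 3 needs 87; the known cells sum to 46, so (3,2) = 41.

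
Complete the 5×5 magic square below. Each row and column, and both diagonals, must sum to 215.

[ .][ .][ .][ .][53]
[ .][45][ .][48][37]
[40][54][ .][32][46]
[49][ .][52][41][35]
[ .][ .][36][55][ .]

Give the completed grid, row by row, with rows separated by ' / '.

42 31 50 39 53 / 51 45 34 48 37 / 40 54 43 32 46 / 49 38 52 41 35 / 33 47 36 55 44

Row 3 must total 215; the given cells sum to 172, so (3,3) = 43.
Row 4: 49 + 52 + 41 + 35 + ? = 215, so (4,2) = 38.
Column 4 must total 215; the given cells sum to 176, so (1,4) = 39.
From column 5, 215 − (53 + 37 + 46 + 35) gives (5,5) = 44.
From main diagonal, 215 − (45 + 43 + 41 + 44) gives (1,1) = 42.
The remaining cell in anti-diagonal is (5,1) = 215 − 182 = 33.
Row 5 must total 215; the given cells sum to 168, so (5,2) = 47.
Column 1: 42 + 40 + 49 + 33 + ? = 215, so (2,1) = 51.
Column 2 needs 215; the known cells sum to 184, so (1,2) = 31.
Row 1: 42 + 31 + 39 + 53 + ? = 215, so (1,3) = 50.
Using row 2: 51 + 45 + 48 + 37 + ? → (2,3) = 215 − 181 = 34.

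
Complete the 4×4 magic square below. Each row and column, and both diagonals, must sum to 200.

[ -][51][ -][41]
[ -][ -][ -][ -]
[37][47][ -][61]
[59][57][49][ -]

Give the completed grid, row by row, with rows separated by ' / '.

65 51 43 41 / 39 45 53 63 / 37 47 55 61 / 59 57 49 35

Row 3 needs 200; the known cells sum to 145, so (3,3) = 55.
Row 4: 59 + 57 + 49 + ? = 200, so (4,4) = 35.
The remaining cell in column 2 is (2,2) = 200 − 155 = 45.
Using column 4: 41 + 61 + 35 + ? → (2,4) = 200 − 137 = 63.
Using main diagonal: 45 + 55 + 35 + ? → (1,1) = 200 − 135 = 65.
Using anti-diagonal: 41 + 47 + 59 + ? → (2,3) = 200 − 147 = 53.
Row 1 must total 200; the given cells sum to 157, so (1,3) = 43.
Row 2 needs 200; the known cells sum to 161, so (2,1) = 39.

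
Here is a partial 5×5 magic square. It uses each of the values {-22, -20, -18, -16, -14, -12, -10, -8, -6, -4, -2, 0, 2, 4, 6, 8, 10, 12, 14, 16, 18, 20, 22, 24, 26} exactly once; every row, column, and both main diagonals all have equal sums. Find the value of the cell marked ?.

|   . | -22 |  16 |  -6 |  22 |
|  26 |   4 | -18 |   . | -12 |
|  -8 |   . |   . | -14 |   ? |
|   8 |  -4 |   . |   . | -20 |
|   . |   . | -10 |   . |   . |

The 25 entries sum to 50, so each line sums to 50/5 = 10.
Row 1: -22 + 16 + (-6) + 22 + ? = 10, so (1,1) = 0.
Row 2: 26 + 4 + (-18) + (-12) + ? = 10, so (2,4) = 10.
Column 1 must total 10; the given cells sum to 26, so (5,1) = -16.
Anti-diagonal needs 10; the known cells sum to 12, so (3,3) = -2.
Column 3 must total 10; the given cells sum to -14, so (4,3) = 24.
Row 4 must total 10; the given cells sum to 8, so (4,4) = 2.
Using column 4: -6 + 10 + (-14) + 2 + ? → (5,4) = 10 − (-8) = 18.
The remaining cell in main diagonal is (5,5) = 10 − 4 = 6.
Row 5: -16 + (-10) + 18 + 6 + ? = 10, so (5,2) = 12.
Column 2 must total 10; the given cells sum to -10, so (3,2) = 20.
From column 5, 10 − (22 + (-12) + (-20) + 6) gives (3,5) = 14.

14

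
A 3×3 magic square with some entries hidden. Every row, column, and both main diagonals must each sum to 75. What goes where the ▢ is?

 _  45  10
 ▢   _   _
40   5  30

The remaining cell in row 1 is (1,1) = 75 − 55 = 20.
The remaining cell in column 1 is (2,1) = 75 − 60 = 15.

15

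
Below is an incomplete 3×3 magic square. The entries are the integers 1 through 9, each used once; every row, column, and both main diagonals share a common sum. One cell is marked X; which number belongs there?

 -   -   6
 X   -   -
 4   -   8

9

The entries are 1 through 9, which sum to 45, so each line sums to 45/3 = 15.
Row 3 needs 15; the known cells sum to 12, so (3,2) = 3.
Column 3 needs 15; the known cells sum to 14, so (2,3) = 1.
From anti-diagonal, 15 − (6 + 4) gives (2,2) = 5.
Using row 2: 5 + 1 + ? → (2,1) = 15 − 6 = 9.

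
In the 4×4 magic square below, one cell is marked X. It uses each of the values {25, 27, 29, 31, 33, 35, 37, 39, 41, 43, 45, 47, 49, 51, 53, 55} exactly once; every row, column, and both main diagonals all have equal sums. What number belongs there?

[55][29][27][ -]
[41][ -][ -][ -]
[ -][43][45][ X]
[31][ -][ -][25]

39

The 16 entries sum to 640, so each line sums to 640/4 = 160.
Row 1 needs 160; the known cells sum to 111, so (1,4) = 49.
From column 1, 160 − (55 + 41 + 31) gives (3,1) = 33.
The remaining cell in main diagonal is (2,2) = 160 − 125 = 35.
From anti-diagonal, 160 − (49 + 43 + 31) gives (2,3) = 37.
Row 2 must total 160; the given cells sum to 113, so (2,4) = 47.
Row 3 must total 160; the given cells sum to 121, so (3,4) = 39.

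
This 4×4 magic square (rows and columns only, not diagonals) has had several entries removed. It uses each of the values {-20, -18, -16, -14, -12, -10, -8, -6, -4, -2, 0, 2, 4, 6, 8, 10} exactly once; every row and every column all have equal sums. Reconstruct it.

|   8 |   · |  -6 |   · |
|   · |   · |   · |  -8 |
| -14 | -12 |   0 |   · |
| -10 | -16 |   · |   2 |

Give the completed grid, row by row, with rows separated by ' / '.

8 -2 -6 -20 / -4 10 -18 -8 / -14 -12 0 6 / -10 -16 4 2

The 16 entries sum to -80, so each line sums to -80/4 = -20.
Row 3: -14 + (-12) + 0 + ? = -20, so (3,4) = 6.
Row 4 needs -20; the known cells sum to -24, so (4,3) = 4.
Column 1 must total -20; the given cells sum to -16, so (2,1) = -4.
The remaining cell in column 3 is (2,3) = -20 − (-2) = -18.
Column 4 must total -20; the given cells sum to 0, so (1,4) = -20.
Row 1 must total -20; the given cells sum to -18, so (1,2) = -2.
Row 2 must total -20; the given cells sum to -30, so (2,2) = 10.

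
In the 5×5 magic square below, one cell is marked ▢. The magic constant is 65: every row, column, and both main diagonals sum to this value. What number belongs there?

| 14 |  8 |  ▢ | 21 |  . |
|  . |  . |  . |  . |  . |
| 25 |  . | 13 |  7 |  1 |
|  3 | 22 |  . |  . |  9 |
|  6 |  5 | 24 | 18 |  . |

2

From row 3, 65 − (25 + 13 + 7 + 1) gives (3,2) = 19.
Row 5: 6 + 5 + 24 + 18 + ? = 65, so (5,5) = 12.
The remaining cell in column 1 is (2,1) = 65 − 48 = 17.
Column 2 needs 65; the known cells sum to 54, so (2,2) = 11.
Main diagonal must total 65; the given cells sum to 50, so (4,4) = 15.
Row 4: 3 + 22 + 15 + 9 + ? = 65, so (4,3) = 16.
Column 4 must total 65; the given cells sum to 61, so (2,4) = 4.
Anti-diagonal needs 65; the known cells sum to 45, so (1,5) = 20.
Row 1: 14 + 8 + 21 + 20 + ? = 65, so (1,3) = 2.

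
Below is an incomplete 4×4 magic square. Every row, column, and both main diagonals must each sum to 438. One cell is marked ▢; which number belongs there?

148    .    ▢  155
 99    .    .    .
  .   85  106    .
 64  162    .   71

From row 4, 438 − (64 + 162 + 71) gives (4,3) = 141.
From column 1, 438 − (148 + 99 + 64) gives (3,1) = 127.
Main diagonal must total 438; the given cells sum to 325, so (2,2) = 113.
Anti-diagonal must total 438; the given cells sum to 304, so (2,3) = 134.
Row 2: 99 + 113 + 134 + ? = 438, so (2,4) = 92.
From row 3, 438 − (127 + 85 + 106) gives (3,4) = 120.
Column 2 needs 438; the known cells sum to 360, so (1,2) = 78.
From column 3, 438 − (134 + 106 + 141) gives (1,3) = 57.

57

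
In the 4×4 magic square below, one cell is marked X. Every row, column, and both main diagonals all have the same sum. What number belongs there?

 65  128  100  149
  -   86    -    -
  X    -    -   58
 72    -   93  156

142

Row 1 is complete and sums to 442; that is the magic constant.
Row 4: 72 + 93 + 156 + ? = 442, so (4,2) = 121.
Using column 2: 128 + 86 + 121 + ? → (3,2) = 442 − 335 = 107.
Column 4 needs 442; the known cells sum to 363, so (2,4) = 79.
Using main diagonal: 65 + 86 + 156 + ? → (3,3) = 442 − 307 = 135.
Using anti-diagonal: 149 + 107 + 72 + ? → (2,3) = 442 − 328 = 114.
The remaining cell in row 2 is (2,1) = 442 − 279 = 163.
Row 3 needs 442; the known cells sum to 300, so (3,1) = 142.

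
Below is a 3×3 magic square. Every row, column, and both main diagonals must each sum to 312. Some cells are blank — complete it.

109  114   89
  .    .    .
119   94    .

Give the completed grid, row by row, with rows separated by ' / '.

109 114 89 / 84 104 124 / 119 94 99

Using row 3: 119 + 94 + ? → (3,3) = 312 − 213 = 99.
Column 1 must total 312; the given cells sum to 228, so (2,1) = 84.
Using column 2: 114 + 94 + ? → (2,2) = 312 − 208 = 104.
Column 3: 89 + 99 + ? = 312, so (2,3) = 124.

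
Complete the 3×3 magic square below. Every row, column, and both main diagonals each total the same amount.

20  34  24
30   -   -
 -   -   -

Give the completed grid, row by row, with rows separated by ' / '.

20 34 24 / 30 26 22 / 28 18 32

Row 1 is already complete: 20 + 34 + 24 = 78, so that is the magic constant.
Using column 1: 20 + 30 + ? → (3,1) = 78 − 50 = 28.
Anti-diagonal needs 78; the known cells sum to 52, so (2,2) = 26.
Row 2 must total 78; the given cells sum to 56, so (2,3) = 22.
Column 2: 34 + 26 + ? = 78, so (3,2) = 18.
Column 3 needs 78; the known cells sum to 46, so (3,3) = 32.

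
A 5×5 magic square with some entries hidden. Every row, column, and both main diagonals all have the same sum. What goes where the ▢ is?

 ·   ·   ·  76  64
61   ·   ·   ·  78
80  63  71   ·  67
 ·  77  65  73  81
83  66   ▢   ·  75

79

Column 5 is complete and sums to 365; that is the magic constant.
Row 3: 80 + 63 + 71 + 67 + ? = 365, so (3,4) = 84.
Row 4 needs 365; the known cells sum to 296, so (4,1) = 69.
Column 1 must total 365; the given cells sum to 293, so (1,1) = 72.
Main diagonal must total 365; the given cells sum to 291, so (2,2) = 74.
Anti-diagonal must total 365; the given cells sum to 295, so (2,4) = 70.
Row 2 must total 365; the given cells sum to 283, so (2,3) = 82.
From column 2, 365 − (74 + 63 + 77 + 66) gives (1,2) = 85.
The remaining cell in column 4 is (5,4) = 365 − 303 = 62.
Using row 1: 72 + 85 + 76 + 64 + ? → (1,3) = 365 − 297 = 68.
Row 5: 83 + 66 + 62 + 75 + ? = 365, so (5,3) = 79.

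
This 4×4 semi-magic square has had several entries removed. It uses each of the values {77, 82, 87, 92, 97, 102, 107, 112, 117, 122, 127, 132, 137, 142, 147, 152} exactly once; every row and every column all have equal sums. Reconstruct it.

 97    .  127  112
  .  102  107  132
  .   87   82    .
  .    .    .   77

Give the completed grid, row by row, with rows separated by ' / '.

97 122 127 112 / 117 102 107 132 / 152 87 82 137 / 92 147 142 77

The 16 entries sum to 1832, so each line sums to 1832/4 = 458.
The remaining cell in row 1 is (1,2) = 458 − 336 = 122.
Row 2 must total 458; the given cells sum to 341, so (2,1) = 117.
Using column 2: 122 + 102 + 87 + ? → (4,2) = 458 − 311 = 147.
Column 3 needs 458; the known cells sum to 316, so (4,3) = 142.
Column 4 must total 458; the given cells sum to 321, so (3,4) = 137.
From row 3, 458 − (87 + 82 + 137) gives (3,1) = 152.
Row 4: 147 + 142 + 77 + ? = 458, so (4,1) = 92.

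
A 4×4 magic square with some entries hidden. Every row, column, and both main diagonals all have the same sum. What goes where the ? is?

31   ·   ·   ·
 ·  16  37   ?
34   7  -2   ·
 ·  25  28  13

Main diagonal is complete and sums to 58; that is the magic constant.
The remaining cell in row 3 is (3,4) = 58 − 39 = 19.
Using row 4: 25 + 28 + 13 + ? → (4,1) = 58 − 66 = -8.
The remaining cell in column 1 is (2,1) = 58 − 57 = 1.
Using column 2: 16 + 7 + 25 + ? → (1,2) = 58 − 48 = 10.
The remaining cell in column 3 is (1,3) = 58 − 63 = -5.
Anti-diagonal: 37 + 7 + (-8) + ? = 58, so (1,4) = 22.
Row 2 must total 58; the given cells sum to 54, so (2,4) = 4.

4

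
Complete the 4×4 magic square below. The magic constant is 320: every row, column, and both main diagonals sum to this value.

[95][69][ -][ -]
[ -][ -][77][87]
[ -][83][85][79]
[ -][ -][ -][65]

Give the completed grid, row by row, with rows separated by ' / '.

Row 3: 83 + 85 + 79 + ? = 320, so (3,1) = 73.
The remaining cell in column 4 is (1,4) = 320 − 231 = 89.
Main diagonal needs 320; the known cells sum to 245, so (2,2) = 75.
The remaining cell in anti-diagonal is (4,1) = 320 − 249 = 71.
Row 1 must total 320; the given cells sum to 253, so (1,3) = 67.
Using row 2: 75 + 77 + 87 + ? → (2,1) = 320 − 239 = 81.
Using column 2: 69 + 75 + 83 + ? → (4,2) = 320 − 227 = 93.
Column 3: 67 + 77 + 85 + ? = 320, so (4,3) = 91.

95 69 67 89 / 81 75 77 87 / 73 83 85 79 / 71 93 91 65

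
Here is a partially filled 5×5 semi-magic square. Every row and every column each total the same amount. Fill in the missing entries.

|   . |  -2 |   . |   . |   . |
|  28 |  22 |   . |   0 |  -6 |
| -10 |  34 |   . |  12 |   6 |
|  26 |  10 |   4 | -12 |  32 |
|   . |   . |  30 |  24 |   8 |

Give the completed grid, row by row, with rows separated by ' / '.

Row 4 is already complete: 26 + 10 + 4 + -12 + 32 = 60, so that is the magic constant.
The remaining cell in row 2 is (2,3) = 60 − 44 = 16.
Row 3: -10 + 34 + 12 + 6 + ? = 60, so (3,3) = 18.
The remaining cell in column 2 is (5,2) = 60 − 64 = -4.
From column 3, 60 − (16 + 18 + 4 + 30) gives (1,3) = -8.
From column 4, 60 − (0 + 12 + (-12) + 24) gives (1,4) = 36.
The remaining cell in column 5 is (1,5) = 60 − 40 = 20.
Row 1 must total 60; the given cells sum to 46, so (1,1) = 14.
The remaining cell in row 5 is (5,1) = 60 − 58 = 2.

14 -2 -8 36 20 / 28 22 16 0 -6 / -10 34 18 12 6 / 26 10 4 -12 32 / 2 -4 30 24 8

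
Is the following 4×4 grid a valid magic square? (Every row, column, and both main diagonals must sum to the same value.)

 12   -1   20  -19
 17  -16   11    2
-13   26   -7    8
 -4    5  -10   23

Row 1: 12 + (-1) + 20 + (-19) = 12.
Row 2: 17 + (-16) + 11 + 2 = 14.
Row 3: -13 + 26 + (-7) + 8 = 14.
Row 4: -4 + 5 + (-10) + 23 = 14.
Column 1: 12 + 17 + (-13) + (-4) = 12.
Column 2: -1 + (-16) + 26 + 5 = 14.
Column 3: 20 + 11 + (-7) + (-10) = 14.
Column 4: -19 + 2 + 8 + 23 = 14.
Main diagonal: 12 + (-16) + (-7) + 23 = 12.
Anti-diagonal: -19 + 11 + 26 + (-4) = 14.

No — column 4 sums to 14 but column 1 sums to 12.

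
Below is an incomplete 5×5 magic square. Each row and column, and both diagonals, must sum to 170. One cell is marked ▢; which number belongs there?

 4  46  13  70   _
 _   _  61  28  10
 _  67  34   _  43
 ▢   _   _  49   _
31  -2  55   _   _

The remaining cell in row 1 is (1,5) = 170 − 133 = 37.
From column 3, 170 − (13 + 61 + 34 + 55) gives (4,3) = 7.
The remaining cell in anti-diagonal is (4,2) = 170 − 130 = 40.
The remaining cell in column 2 is (2,2) = 170 − 151 = 19.
Main diagonal: 4 + 19 + 34 + 49 + ? = 170, so (5,5) = 64.
Row 2 needs 170; the known cells sum to 118, so (2,1) = 52.
Row 5 needs 170; the known cells sum to 148, so (5,4) = 22.
Column 4 must total 170; the given cells sum to 169, so (3,4) = 1.
From column 5, 170 − (37 + 10 + 43 + 64) gives (4,5) = 16.
Row 3 needs 170; the known cells sum to 145, so (3,1) = 25.
Row 4: 40 + 7 + 49 + 16 + ? = 170, so (4,1) = 58.

58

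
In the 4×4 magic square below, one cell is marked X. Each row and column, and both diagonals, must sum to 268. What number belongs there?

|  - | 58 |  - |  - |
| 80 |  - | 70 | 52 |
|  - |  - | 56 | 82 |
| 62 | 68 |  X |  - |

64

Row 2 needs 268; the known cells sum to 202, so (2,2) = 66.
From column 2, 268 − (58 + 66 + 68) gives (3,2) = 76.
Anti-diagonal: 70 + 76 + 62 + ? = 268, so (1,4) = 60.
Row 3 needs 268; the known cells sum to 214, so (3,1) = 54.
Column 1 needs 268; the known cells sum to 196, so (1,1) = 72.
Column 4 needs 268; the known cells sum to 194, so (4,4) = 74.
Using row 1: 72 + 58 + 60 + ? → (1,3) = 268 − 190 = 78.
Row 4 must total 268; the given cells sum to 204, so (4,3) = 64.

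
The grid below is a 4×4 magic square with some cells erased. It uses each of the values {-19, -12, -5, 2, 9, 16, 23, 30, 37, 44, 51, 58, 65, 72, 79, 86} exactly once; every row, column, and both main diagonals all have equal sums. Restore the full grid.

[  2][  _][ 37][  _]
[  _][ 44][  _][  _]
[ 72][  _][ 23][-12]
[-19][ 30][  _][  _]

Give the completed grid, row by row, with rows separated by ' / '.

2 9 37 86 / 79 44 16 -5 / 72 51 23 -12 / -19 30 58 65

The 16 entries sum to 536, so each line sums to 536/4 = 134.
Row 3 must total 134; the given cells sum to 83, so (3,2) = 51.
Column 1 must total 134; the given cells sum to 55, so (2,1) = 79.
The remaining cell in column 2 is (1,2) = 134 − 125 = 9.
Using main diagonal: 2 + 44 + 23 + ? → (4,4) = 134 − 69 = 65.
Row 1: 2 + 9 + 37 + ? = 134, so (1,4) = 86.
From row 4, 134 − (-19 + 30 + 65) gives (4,3) = 58.
Column 3 needs 134; the known cells sum to 118, so (2,3) = 16.
Column 4 needs 134; the known cells sum to 139, so (2,4) = -5.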